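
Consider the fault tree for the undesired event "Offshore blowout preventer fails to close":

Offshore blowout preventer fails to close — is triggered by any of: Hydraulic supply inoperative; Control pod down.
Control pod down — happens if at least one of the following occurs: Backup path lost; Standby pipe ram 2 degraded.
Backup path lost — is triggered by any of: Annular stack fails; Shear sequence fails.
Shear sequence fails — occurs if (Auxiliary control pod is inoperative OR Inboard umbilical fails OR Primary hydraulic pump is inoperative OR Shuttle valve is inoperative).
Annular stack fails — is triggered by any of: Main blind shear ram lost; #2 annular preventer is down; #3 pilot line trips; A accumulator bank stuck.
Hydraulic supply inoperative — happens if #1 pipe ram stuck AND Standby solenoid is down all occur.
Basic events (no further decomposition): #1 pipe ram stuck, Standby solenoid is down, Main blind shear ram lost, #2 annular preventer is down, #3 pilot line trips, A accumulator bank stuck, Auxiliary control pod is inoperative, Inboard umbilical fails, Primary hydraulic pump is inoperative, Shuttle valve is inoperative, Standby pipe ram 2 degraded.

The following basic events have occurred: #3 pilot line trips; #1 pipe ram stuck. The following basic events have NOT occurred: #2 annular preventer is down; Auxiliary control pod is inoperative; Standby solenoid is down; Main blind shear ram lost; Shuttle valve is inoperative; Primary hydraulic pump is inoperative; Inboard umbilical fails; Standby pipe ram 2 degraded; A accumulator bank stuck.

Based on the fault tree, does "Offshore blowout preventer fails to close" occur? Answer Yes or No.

Hydraulic supply inoperative [AND]: #1 pipe ram stuck=occurs, Standby solenoid is down=not → not all inputs occur → does not occur.
Annular stack fails [OR]: Main blind shear ram lost=not, #2 annular preventer is down=not, #3 pilot line trips=occurs, A accumulator bank stuck=not → at least one input occurs → occurs.
Shear sequence fails [OR]: Auxiliary control pod is inoperative=not, Inboard umbilical fails=not, Primary hydraulic pump is inoperative=not, Shuttle valve is inoperative=not → no input occurs → does not occur.
Backup path lost [OR]: Annular stack fails=occurs, Shear sequence fails=not → at least one input occurs → occurs.
Control pod down [OR]: Backup path lost=occurs, Standby pipe ram 2 degraded=not → at least one input occurs → occurs.
Offshore blowout preventer fails to close [OR]: Hydraulic supply inoperative=not, Control pod down=occurs → at least one input occurs → occurs.

Yes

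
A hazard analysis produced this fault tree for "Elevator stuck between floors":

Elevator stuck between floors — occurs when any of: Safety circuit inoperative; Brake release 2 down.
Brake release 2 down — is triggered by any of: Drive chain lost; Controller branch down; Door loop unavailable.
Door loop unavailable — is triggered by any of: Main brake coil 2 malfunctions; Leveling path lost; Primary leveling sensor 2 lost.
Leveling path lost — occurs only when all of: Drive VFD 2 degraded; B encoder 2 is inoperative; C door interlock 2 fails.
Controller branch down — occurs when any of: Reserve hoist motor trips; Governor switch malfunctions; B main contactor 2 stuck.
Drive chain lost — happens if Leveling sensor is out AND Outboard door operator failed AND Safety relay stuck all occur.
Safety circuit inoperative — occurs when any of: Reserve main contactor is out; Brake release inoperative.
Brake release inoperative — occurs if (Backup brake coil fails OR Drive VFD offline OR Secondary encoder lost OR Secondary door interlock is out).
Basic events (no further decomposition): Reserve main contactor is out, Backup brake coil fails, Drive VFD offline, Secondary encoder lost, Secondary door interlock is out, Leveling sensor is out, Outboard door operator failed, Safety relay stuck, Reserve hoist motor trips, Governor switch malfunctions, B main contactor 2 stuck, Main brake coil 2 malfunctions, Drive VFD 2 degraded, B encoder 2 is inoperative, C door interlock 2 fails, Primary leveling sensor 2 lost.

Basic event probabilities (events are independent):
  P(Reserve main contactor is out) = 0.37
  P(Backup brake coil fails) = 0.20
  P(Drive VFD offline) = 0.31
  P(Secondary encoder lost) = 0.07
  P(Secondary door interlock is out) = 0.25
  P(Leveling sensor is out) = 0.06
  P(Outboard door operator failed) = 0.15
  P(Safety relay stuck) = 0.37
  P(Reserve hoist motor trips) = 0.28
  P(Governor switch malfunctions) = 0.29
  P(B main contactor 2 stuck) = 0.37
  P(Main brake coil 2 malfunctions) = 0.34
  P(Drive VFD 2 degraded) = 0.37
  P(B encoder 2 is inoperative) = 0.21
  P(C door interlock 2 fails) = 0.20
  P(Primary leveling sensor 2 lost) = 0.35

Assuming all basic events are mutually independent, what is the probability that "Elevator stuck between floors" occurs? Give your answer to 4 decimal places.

P(Brake release inoperative) [OR] = 1 − (1−0.20) × (1−0.31) × (1−0.07) × (1−0.25) = 0.614980
P(Safety circuit inoperative) [OR] = 1 − (1−0.37) × (1−0.614980) = 0.757437
P(Drive chain lost) [AND] = 0.06 × 0.15 × 0.37 = 0.003330
P(Controller branch down) [OR] = 1 − (1−0.28) × (1−0.29) × (1−0.37) = 0.677944
P(Leveling path lost) [AND] = 0.37 × 0.21 × 0.20 = 0.015540
P(Door loop unavailable) [OR] = 1 − (1−0.34) × (1−0.015540) × (1−0.35) = 0.577667
P(Brake release 2 down) [OR] = 1 − (1−0.003330) × (1−0.677944) × (1−0.577667) = 0.864438
P(Elevator stuck between floors) [OR] = 1 − (1−0.757437) × (1−0.864438) = 0.967118
Rounded to 4 decimal places: P(Elevator stuck between floors) ≈ 0.9671.

0.9671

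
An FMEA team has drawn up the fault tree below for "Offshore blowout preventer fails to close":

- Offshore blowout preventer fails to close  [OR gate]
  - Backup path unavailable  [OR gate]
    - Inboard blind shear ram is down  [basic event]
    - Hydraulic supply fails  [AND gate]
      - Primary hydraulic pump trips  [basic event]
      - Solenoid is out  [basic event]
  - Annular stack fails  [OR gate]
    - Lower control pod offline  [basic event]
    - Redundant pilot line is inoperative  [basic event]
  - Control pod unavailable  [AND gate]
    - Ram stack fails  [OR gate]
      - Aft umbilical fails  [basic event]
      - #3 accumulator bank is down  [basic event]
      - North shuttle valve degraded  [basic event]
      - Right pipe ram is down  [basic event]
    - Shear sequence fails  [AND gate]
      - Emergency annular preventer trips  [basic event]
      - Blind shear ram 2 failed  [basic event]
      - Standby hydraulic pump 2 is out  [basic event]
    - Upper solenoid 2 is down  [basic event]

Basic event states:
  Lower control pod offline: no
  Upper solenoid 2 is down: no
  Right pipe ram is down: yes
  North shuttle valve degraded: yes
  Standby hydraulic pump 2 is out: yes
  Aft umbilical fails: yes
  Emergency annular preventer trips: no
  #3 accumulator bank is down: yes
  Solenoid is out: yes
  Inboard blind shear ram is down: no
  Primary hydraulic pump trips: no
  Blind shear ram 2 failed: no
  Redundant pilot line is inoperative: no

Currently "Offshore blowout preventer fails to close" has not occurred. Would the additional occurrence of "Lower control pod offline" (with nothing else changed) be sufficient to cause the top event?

Yes

Counterfactual: set "Lower control pod offline" to occurred.
Hydraulic supply fails [AND]: Primary hydraulic pump trips=not, Solenoid is out=occurs → not all inputs occur → does not occur.
Backup path unavailable [OR]: Inboard blind shear ram is down=not, Hydraulic supply fails=not → no input occurs → does not occur.
Annular stack fails [OR]: Lower control pod offline=occurs, Redundant pilot line is inoperative=not → at least one input occurs → occurs.
Ram stack fails [OR]: Aft umbilical fails=occurs, #3 accumulator bank is down=occurs, North shuttle valve degraded=occurs, Right pipe ram is down=occurs → at least one input occurs → occurs.
Shear sequence fails [AND]: Emergency annular preventer trips=not, Blind shear ram 2 failed=not, Standby hydraulic pump 2 is out=occurs → not all inputs occur → does not occur.
Control pod unavailable [AND]: Ram stack fails=occurs, Shear sequence fails=not, Upper solenoid 2 is down=not → not all inputs occur → does not occur.
Offshore blowout preventer fails to close [OR]: Backup path unavailable=not, Annular stack fails=occurs, Control pod unavailable=not → at least one input occurs → occurs.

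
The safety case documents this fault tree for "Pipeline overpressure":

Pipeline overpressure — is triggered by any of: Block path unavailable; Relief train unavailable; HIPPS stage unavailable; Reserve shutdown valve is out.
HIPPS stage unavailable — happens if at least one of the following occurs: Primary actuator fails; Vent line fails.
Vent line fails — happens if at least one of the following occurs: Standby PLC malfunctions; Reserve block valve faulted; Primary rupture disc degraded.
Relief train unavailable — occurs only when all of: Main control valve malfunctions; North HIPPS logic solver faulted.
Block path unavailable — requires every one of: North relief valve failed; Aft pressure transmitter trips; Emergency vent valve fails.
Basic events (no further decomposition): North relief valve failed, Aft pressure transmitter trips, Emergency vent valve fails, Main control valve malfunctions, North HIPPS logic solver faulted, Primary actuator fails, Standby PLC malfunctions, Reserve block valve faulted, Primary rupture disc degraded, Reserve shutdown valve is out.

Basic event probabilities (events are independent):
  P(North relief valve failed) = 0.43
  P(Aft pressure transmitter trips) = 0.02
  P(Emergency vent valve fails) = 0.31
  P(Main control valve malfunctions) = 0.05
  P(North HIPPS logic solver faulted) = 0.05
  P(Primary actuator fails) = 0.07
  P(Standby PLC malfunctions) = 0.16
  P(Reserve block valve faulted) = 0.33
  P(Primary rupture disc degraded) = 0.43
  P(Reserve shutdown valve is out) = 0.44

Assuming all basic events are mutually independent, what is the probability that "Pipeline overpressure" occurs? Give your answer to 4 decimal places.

0.8338

P(Block path unavailable) [AND] = 0.43 × 0.02 × 0.31 = 0.002666
P(Relief train unavailable) [AND] = 0.05 × 0.05 = 0.002500
P(Vent line fails) [OR] = 1 − (1−0.16) × (1−0.33) × (1−0.43) = 0.679204
P(HIPPS stage unavailable) [OR] = 1 − (1−0.07) × (1−0.679204) = 0.701660
P(Pipeline overpressure) [OR] = 1 − (1−0.002666) × (1−0.002500) × (1−0.701660) × (1−0.44) = 0.833792
Rounded to 4 decimal places: P(Pipeline overpressure) ≈ 0.8338.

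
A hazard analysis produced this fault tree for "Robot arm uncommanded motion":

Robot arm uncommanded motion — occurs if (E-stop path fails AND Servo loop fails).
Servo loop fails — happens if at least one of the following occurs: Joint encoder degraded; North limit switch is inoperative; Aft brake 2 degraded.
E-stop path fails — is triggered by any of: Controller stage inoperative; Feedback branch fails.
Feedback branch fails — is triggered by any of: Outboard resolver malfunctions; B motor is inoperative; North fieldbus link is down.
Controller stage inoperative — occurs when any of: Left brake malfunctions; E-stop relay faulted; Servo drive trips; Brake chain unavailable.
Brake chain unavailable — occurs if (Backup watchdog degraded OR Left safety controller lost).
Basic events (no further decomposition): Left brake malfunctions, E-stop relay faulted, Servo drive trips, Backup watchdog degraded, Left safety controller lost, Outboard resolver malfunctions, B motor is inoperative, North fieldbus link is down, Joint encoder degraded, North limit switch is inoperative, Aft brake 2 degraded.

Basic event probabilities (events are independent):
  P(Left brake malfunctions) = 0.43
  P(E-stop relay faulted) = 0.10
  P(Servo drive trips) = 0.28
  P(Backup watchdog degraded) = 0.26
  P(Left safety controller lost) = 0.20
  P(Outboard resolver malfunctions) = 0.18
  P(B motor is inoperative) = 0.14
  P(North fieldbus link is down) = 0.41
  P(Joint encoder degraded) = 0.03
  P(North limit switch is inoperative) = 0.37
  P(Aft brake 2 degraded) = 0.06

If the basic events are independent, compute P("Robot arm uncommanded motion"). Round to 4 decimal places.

0.3868

P(Brake chain unavailable) [OR] = 1 − (1−0.26) × (1−0.20) = 0.408000
P(Controller stage inoperative) [OR] = 1 − (1−0.43) × (1−0.10) × (1−0.28) × (1−0.408000) = 0.781339
P(Feedback branch fails) [OR] = 1 − (1−0.18) × (1−0.14) × (1−0.41) = 0.583932
P(E-stop path fails) [OR] = 1 − (1−0.781339) × (1−0.583932) = 0.909022
P(Servo loop fails) [OR] = 1 − (1−0.03) × (1−0.37) × (1−0.06) = 0.425566
P(Robot arm uncommanded motion) [AND] = 0.909022 × 0.425566 = 0.386849
Rounded to 4 decimal places: P(Robot arm uncommanded motion) ≈ 0.3868.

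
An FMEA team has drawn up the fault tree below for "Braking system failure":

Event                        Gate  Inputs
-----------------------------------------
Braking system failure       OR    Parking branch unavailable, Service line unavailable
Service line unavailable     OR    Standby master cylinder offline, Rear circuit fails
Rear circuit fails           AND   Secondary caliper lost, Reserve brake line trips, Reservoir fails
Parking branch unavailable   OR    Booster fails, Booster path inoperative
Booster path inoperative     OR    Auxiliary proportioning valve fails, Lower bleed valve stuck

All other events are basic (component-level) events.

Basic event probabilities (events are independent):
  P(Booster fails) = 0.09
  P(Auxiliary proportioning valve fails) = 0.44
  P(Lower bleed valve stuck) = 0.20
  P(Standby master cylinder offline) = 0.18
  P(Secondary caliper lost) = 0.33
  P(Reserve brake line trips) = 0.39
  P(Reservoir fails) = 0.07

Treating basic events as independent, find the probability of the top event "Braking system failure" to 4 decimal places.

0.6687

P(Booster path inoperative) [OR] = 1 − (1−0.44) × (1−0.20) = 0.552000
P(Parking branch unavailable) [OR] = 1 − (1−0.09) × (1−0.552000) = 0.592320
P(Rear circuit fails) [AND] = 0.33 × 0.39 × 0.07 = 0.009009
P(Service line unavailable) [OR] = 1 − (1−0.18) × (1−0.009009) = 0.187387
P(Braking system failure) [OR] = 1 − (1−0.592320) × (1−0.187387) = 0.668714
Rounded to 4 decimal places: P(Braking system failure) ≈ 0.6687.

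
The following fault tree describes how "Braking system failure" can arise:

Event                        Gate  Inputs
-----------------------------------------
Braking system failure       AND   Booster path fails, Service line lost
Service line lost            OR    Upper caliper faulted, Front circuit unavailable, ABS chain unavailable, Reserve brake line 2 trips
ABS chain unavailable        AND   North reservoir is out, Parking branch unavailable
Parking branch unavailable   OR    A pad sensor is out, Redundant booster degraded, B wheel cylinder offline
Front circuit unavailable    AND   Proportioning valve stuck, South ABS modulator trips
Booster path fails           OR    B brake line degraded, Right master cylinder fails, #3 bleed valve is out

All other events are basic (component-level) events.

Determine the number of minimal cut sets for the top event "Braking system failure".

18

Booster path fails [OR]: union of children's cut sets → 3 cut set(s).
Front circuit unavailable [AND]: one cut set from each child combined → 1 × 1 = 1 cut set(s).
Parking branch unavailable [OR]: union of children's cut sets → 3 cut set(s).
ABS chain unavailable [AND]: one cut set from each child combined → 1 × 3 = 3 cut set(s).
Service line lost [OR]: union of children's cut sets → 6 cut set(s).
Braking system failure [AND]: one cut set from each child combined → 3 × 6 = 18 cut set(s).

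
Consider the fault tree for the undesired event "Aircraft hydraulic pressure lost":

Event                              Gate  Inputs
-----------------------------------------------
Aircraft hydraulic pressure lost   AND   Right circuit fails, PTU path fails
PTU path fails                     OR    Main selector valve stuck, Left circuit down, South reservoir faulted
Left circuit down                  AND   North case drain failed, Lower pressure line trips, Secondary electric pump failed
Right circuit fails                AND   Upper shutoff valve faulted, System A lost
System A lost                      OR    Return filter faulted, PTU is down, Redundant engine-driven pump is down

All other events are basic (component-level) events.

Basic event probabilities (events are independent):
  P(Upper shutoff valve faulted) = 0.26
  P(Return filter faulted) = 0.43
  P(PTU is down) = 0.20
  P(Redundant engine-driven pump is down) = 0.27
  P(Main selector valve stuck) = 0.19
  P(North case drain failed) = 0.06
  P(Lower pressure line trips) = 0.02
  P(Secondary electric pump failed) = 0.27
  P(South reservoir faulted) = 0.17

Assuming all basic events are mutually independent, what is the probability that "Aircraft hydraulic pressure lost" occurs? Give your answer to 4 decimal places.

0.0569

P(System A lost) [OR] = 1 − (1−0.43) × (1−0.20) × (1−0.27) = 0.667120
P(Right circuit fails) [AND] = 0.26 × 0.667120 = 0.173451
P(Left circuit down) [AND] = 0.06 × 0.02 × 0.27 = 0.000324
P(PTU path fails) [OR] = 1 − (1−0.19) × (1−0.000324) × (1−0.17) = 0.327918
P(Aircraft hydraulic pressure lost) [AND] = 0.173451 × 0.327918 = 0.056878
Rounded to 4 decimal places: P(Aircraft hydraulic pressure lost) ≈ 0.0569.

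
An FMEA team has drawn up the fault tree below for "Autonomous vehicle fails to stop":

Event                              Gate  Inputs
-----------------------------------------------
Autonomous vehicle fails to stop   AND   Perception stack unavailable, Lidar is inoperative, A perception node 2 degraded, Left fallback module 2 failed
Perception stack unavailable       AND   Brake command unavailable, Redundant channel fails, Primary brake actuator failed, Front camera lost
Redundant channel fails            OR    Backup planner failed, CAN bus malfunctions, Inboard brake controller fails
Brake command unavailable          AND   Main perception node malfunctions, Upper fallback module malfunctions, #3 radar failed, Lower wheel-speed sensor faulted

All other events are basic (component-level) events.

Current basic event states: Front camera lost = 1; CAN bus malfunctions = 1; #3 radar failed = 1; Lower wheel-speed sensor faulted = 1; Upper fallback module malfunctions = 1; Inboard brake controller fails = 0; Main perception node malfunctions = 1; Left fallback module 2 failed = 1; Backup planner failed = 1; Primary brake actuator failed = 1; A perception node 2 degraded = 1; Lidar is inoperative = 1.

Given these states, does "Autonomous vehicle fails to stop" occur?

Brake command unavailable [AND]: Main perception node malfunctions=occurs, Upper fallback module malfunctions=occurs, #3 radar failed=occurs, Lower wheel-speed sensor faulted=occurs → all inputs occur → occurs.
Redundant channel fails [OR]: Backup planner failed=occurs, CAN bus malfunctions=occurs, Inboard brake controller fails=not → at least one input occurs → occurs.
Perception stack unavailable [AND]: Brake command unavailable=occurs, Redundant channel fails=occurs, Primary brake actuator failed=occurs, Front camera lost=occurs → all inputs occur → occurs.
Autonomous vehicle fails to stop [AND]: Perception stack unavailable=occurs, Lidar is inoperative=occurs, A perception node 2 degraded=occurs, Left fallback module 2 failed=occurs → all inputs occur → occurs.

Yes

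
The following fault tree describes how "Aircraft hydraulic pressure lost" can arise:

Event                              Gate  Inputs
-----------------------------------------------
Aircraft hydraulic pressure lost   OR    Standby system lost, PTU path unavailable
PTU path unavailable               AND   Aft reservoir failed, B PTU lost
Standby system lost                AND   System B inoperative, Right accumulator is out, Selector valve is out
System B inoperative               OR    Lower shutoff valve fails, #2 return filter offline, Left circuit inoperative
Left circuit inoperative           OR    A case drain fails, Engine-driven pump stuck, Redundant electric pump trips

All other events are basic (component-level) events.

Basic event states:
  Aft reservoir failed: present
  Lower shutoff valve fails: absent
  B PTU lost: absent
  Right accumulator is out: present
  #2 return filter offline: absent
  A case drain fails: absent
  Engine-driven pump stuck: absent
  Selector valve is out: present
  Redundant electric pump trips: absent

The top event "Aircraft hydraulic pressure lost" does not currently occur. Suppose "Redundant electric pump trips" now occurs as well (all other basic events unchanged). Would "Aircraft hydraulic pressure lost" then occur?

Yes

Counterfactual: set "Redundant electric pump trips" to occurred.
Left circuit inoperative [OR]: A case drain fails=not, Engine-driven pump stuck=not, Redundant electric pump trips=occurs → at least one input occurs → occurs.
System B inoperative [OR]: Lower shutoff valve fails=not, #2 return filter offline=not, Left circuit inoperative=occurs → at least one input occurs → occurs.
Standby system lost [AND]: System B inoperative=occurs, Right accumulator is out=occurs, Selector valve is out=occurs → all inputs occur → occurs.
PTU path unavailable [AND]: Aft reservoir failed=occurs, B PTU lost=not → not all inputs occur → does not occur.
Aircraft hydraulic pressure lost [OR]: Standby system lost=occurs, PTU path unavailable=not → at least one input occurs → occurs.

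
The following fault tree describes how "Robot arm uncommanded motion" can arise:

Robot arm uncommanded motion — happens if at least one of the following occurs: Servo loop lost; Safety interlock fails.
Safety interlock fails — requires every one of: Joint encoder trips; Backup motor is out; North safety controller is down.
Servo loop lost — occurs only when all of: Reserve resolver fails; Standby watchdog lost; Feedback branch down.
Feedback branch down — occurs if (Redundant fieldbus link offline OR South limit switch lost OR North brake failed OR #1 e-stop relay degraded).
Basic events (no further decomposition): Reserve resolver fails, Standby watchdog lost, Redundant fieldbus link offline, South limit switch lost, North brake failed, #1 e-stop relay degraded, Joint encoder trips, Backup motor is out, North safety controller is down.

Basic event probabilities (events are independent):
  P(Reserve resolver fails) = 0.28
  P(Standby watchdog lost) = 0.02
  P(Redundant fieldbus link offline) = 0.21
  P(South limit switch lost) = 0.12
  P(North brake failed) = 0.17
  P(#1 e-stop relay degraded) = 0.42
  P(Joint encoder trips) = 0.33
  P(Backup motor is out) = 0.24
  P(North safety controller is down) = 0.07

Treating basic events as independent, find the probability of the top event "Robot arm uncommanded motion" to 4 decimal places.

0.0092

P(Feedback branch down) [OR] = 1 − (1−0.21) × (1−0.12) × (1−0.17) × (1−0.42) = 0.665331
P(Servo loop lost) [AND] = 0.28 × 0.02 × 0.665331 = 0.003726
P(Safety interlock fails) [AND] = 0.33 × 0.24 × 0.07 = 0.005544
P(Robot arm uncommanded motion) [OR] = 1 − (1−0.003726) × (1−0.005544) = 0.009249
Rounded to 4 decimal places: P(Robot arm uncommanded motion) ≈ 0.0092.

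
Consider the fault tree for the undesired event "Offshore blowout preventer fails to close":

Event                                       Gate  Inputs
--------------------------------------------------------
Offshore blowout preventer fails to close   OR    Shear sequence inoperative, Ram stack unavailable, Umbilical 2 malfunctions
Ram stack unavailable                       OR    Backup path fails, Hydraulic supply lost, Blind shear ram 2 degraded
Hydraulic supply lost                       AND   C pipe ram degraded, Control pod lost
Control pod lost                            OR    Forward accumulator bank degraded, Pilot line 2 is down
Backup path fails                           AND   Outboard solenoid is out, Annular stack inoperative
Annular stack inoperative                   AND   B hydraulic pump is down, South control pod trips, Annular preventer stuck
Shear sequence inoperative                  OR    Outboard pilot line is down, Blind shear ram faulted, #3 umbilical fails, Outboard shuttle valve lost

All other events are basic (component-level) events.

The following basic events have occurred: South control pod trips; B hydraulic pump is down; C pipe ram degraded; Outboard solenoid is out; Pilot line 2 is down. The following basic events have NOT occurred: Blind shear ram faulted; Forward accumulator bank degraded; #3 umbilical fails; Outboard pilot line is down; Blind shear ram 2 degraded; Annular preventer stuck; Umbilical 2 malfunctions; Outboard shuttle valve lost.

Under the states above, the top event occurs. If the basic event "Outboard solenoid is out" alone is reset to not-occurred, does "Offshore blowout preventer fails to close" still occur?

Yes

Counterfactual: set "Outboard solenoid is out" to not occurred.
Shear sequence inoperative [OR]: Outboard pilot line is down=not, Blind shear ram faulted=not, #3 umbilical fails=not, Outboard shuttle valve lost=not → no input occurs → does not occur.
Annular stack inoperative [AND]: B hydraulic pump is down=occurs, South control pod trips=occurs, Annular preventer stuck=not → not all inputs occur → does not occur.
Backup path fails [AND]: Outboard solenoid is out=not, Annular stack inoperative=not → not all inputs occur → does not occur.
Control pod lost [OR]: Forward accumulator bank degraded=not, Pilot line 2 is down=occurs → at least one input occurs → occurs.
Hydraulic supply lost [AND]: C pipe ram degraded=occurs, Control pod lost=occurs → all inputs occur → occurs.
Ram stack unavailable [OR]: Backup path fails=not, Hydraulic supply lost=occurs, Blind shear ram 2 degraded=not → at least one input occurs → occurs.
Offshore blowout preventer fails to close [OR]: Shear sequence inoperative=not, Ram stack unavailable=occurs, Umbilical 2 malfunctions=not → at least one input occurs → occurs.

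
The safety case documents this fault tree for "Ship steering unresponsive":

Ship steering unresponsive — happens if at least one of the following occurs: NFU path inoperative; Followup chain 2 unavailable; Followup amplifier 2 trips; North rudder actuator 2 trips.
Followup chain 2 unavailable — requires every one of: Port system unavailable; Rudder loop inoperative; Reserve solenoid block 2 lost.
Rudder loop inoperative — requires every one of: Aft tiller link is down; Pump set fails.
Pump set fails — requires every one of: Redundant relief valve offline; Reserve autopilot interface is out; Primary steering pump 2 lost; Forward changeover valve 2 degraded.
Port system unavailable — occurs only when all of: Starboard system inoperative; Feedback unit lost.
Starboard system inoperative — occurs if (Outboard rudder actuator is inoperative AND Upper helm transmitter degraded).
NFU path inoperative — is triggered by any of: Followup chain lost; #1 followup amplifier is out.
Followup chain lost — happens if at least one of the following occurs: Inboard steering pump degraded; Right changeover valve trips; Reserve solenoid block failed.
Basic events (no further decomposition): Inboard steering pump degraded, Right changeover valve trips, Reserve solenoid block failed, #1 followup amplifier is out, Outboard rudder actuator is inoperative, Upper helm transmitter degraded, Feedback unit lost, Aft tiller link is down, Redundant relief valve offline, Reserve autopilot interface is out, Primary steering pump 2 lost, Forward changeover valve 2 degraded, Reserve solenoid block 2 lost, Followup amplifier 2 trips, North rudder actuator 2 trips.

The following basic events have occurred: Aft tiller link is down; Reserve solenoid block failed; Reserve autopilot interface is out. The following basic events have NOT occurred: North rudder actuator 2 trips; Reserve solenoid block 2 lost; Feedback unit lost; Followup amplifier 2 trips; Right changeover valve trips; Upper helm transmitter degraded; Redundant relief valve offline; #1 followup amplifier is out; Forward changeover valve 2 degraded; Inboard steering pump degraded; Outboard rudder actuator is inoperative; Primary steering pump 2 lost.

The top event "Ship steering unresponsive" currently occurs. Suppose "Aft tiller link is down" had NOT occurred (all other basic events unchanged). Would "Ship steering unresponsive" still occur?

Counterfactual: set "Aft tiller link is down" to not occurred.
Followup chain lost [OR]: Inboard steering pump degraded=not, Right changeover valve trips=not, Reserve solenoid block failed=occurs → at least one input occurs → occurs.
NFU path inoperative [OR]: Followup chain lost=occurs, #1 followup amplifier is out=not → at least one input occurs → occurs.
Starboard system inoperative [AND]: Outboard rudder actuator is inoperative=not, Upper helm transmitter degraded=not → not all inputs occur → does not occur.
Port system unavailable [AND]: Starboard system inoperative=not, Feedback unit lost=not → not all inputs occur → does not occur.
Pump set fails [AND]: Redundant relief valve offline=not, Reserve autopilot interface is out=occurs, Primary steering pump 2 lost=not, Forward changeover valve 2 degraded=not → not all inputs occur → does not occur.
Rudder loop inoperative [AND]: Aft tiller link is down=not, Pump set fails=not → not all inputs occur → does not occur.
Followup chain 2 unavailable [AND]: Port system unavailable=not, Rudder loop inoperative=not, Reserve solenoid block 2 lost=not → not all inputs occur → does not occur.
Ship steering unresponsive [OR]: NFU path inoperative=occurs, Followup chain 2 unavailable=not, Followup amplifier 2 trips=not, North rudder actuator 2 trips=not → at least one input occurs → occurs.

Yes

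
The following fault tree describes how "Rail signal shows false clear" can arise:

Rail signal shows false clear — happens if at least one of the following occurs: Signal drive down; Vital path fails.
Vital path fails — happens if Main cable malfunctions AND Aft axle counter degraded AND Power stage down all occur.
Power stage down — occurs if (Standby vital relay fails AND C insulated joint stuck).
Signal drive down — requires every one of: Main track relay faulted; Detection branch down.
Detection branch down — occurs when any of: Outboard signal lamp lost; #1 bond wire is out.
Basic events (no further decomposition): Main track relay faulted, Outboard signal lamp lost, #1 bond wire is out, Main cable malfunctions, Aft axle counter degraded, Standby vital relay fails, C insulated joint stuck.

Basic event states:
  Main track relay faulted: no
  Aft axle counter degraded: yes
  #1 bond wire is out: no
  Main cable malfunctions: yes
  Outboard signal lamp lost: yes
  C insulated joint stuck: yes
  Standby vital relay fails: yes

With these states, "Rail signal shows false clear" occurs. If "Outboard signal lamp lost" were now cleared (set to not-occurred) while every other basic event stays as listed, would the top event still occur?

Yes

Counterfactual: set "Outboard signal lamp lost" to not occurred.
Detection branch down [OR]: Outboard signal lamp lost=not, #1 bond wire is out=not → no input occurs → does not occur.
Signal drive down [AND]: Main track relay faulted=not, Detection branch down=not → not all inputs occur → does not occur.
Power stage down [AND]: Standby vital relay fails=occurs, C insulated joint stuck=occurs → all inputs occur → occurs.
Vital path fails [AND]: Main cable malfunctions=occurs, Aft axle counter degraded=occurs, Power stage down=occurs → all inputs occur → occurs.
Rail signal shows false clear [OR]: Signal drive down=not, Vital path fails=occurs → at least one input occurs → occurs.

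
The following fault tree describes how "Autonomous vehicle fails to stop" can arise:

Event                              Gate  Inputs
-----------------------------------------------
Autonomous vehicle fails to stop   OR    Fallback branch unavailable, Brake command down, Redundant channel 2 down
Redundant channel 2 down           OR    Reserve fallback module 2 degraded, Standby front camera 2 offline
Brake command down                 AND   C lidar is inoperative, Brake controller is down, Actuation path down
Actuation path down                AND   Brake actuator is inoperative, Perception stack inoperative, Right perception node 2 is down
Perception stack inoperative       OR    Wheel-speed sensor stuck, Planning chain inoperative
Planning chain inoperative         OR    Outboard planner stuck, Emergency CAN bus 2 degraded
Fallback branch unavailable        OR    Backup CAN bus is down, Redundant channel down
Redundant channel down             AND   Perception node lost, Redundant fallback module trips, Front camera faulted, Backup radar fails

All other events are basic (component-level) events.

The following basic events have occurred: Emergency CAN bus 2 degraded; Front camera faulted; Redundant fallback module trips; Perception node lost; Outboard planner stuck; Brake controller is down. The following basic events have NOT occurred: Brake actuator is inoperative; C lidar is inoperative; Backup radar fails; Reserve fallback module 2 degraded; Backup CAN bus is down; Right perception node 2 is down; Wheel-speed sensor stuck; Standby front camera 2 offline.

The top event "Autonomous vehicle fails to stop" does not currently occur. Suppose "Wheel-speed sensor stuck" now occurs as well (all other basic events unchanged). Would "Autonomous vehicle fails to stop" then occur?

No

Counterfactual: set "Wheel-speed sensor stuck" to occurred.
Redundant channel down [AND]: Perception node lost=occurs, Redundant fallback module trips=occurs, Front camera faulted=occurs, Backup radar fails=not → not all inputs occur → does not occur.
Fallback branch unavailable [OR]: Backup CAN bus is down=not, Redundant channel down=not → no input occurs → does not occur.
Planning chain inoperative [OR]: Outboard planner stuck=occurs, Emergency CAN bus 2 degraded=occurs → at least one input occurs → occurs.
Perception stack inoperative [OR]: Wheel-speed sensor stuck=occurs, Planning chain inoperative=occurs → at least one input occurs → occurs.
Actuation path down [AND]: Brake actuator is inoperative=not, Perception stack inoperative=occurs, Right perception node 2 is down=not → not all inputs occur → does not occur.
Brake command down [AND]: C lidar is inoperative=not, Brake controller is down=occurs, Actuation path down=not → not all inputs occur → does not occur.
Redundant channel 2 down [OR]: Reserve fallback module 2 degraded=not, Standby front camera 2 offline=not → no input occurs → does not occur.
Autonomous vehicle fails to stop [OR]: Fallback branch unavailable=not, Brake command down=not, Redundant channel 2 down=not → no input occurs → does not occur.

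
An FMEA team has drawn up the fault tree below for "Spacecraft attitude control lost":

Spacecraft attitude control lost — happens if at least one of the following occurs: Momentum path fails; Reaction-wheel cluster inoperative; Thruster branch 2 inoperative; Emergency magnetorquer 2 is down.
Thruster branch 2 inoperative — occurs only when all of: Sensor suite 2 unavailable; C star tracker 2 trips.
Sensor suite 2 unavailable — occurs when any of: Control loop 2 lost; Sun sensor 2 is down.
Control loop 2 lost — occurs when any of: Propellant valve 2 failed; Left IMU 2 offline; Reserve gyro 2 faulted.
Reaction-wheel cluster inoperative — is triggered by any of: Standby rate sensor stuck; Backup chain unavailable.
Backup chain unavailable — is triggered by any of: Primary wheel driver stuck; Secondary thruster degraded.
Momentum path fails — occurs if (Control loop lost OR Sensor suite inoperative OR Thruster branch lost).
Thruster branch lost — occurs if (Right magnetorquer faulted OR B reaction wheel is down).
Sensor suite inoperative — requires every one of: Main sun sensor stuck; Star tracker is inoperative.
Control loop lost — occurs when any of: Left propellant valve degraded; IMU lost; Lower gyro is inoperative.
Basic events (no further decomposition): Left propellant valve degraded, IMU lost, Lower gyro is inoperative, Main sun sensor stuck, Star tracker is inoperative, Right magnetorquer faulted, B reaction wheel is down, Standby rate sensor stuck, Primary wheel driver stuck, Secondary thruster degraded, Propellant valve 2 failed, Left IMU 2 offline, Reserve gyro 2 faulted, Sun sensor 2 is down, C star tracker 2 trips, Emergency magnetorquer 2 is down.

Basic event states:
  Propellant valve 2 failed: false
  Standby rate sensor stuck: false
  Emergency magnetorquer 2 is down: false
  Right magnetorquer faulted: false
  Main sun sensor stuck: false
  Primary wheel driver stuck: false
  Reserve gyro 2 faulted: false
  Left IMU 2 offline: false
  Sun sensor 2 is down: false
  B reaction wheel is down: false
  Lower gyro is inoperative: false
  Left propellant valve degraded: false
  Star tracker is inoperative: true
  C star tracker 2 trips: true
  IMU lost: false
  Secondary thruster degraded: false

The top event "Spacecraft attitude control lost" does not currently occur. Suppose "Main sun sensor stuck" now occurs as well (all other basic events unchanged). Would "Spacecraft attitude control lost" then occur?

Counterfactual: set "Main sun sensor stuck" to occurred.
Control loop lost [OR]: Left propellant valve degraded=not, IMU lost=not, Lower gyro is inoperative=not → no input occurs → does not occur.
Sensor suite inoperative [AND]: Main sun sensor stuck=occurs, Star tracker is inoperative=occurs → all inputs occur → occurs.
Thruster branch lost [OR]: Right magnetorquer faulted=not, B reaction wheel is down=not → no input occurs → does not occur.
Momentum path fails [OR]: Control loop lost=not, Sensor suite inoperative=occurs, Thruster branch lost=not → at least one input occurs → occurs.
Backup chain unavailable [OR]: Primary wheel driver stuck=not, Secondary thruster degraded=not → no input occurs → does not occur.
Reaction-wheel cluster inoperative [OR]: Standby rate sensor stuck=not, Backup chain unavailable=not → no input occurs → does not occur.
Control loop 2 lost [OR]: Propellant valve 2 failed=not, Left IMU 2 offline=not, Reserve gyro 2 faulted=not → no input occurs → does not occur.
Sensor suite 2 unavailable [OR]: Control loop 2 lost=not, Sun sensor 2 is down=not → no input occurs → does not occur.
Thruster branch 2 inoperative [AND]: Sensor suite 2 unavailable=not, C star tracker 2 trips=occurs → not all inputs occur → does not occur.
Spacecraft attitude control lost [OR]: Momentum path fails=occurs, Reaction-wheel cluster inoperative=not, Thruster branch 2 inoperative=not, Emergency magnetorquer 2 is down=not → at least one input occurs → occurs.

Yes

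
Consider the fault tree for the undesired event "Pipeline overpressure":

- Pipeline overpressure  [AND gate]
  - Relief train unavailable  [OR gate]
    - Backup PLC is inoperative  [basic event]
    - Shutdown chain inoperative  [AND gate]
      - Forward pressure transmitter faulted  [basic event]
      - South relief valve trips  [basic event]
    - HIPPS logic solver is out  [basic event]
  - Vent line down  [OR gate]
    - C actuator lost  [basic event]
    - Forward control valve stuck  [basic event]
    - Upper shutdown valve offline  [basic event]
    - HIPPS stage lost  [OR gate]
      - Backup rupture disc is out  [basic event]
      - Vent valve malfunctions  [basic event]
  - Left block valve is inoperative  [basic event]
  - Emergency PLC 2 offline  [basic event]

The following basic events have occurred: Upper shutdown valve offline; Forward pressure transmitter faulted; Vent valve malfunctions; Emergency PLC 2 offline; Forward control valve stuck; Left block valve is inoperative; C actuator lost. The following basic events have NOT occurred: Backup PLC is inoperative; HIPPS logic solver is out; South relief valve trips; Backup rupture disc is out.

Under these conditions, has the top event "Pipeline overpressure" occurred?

No

Shutdown chain inoperative [AND]: Forward pressure transmitter faulted=occurs, South relief valve trips=not → not all inputs occur → does not occur.
Relief train unavailable [OR]: Backup PLC is inoperative=not, Shutdown chain inoperative=not, HIPPS logic solver is out=not → no input occurs → does not occur.
HIPPS stage lost [OR]: Backup rupture disc is out=not, Vent valve malfunctions=occurs → at least one input occurs → occurs.
Vent line down [OR]: C actuator lost=occurs, Forward control valve stuck=occurs, Upper shutdown valve offline=occurs, HIPPS stage lost=occurs → at least one input occurs → occurs.
Pipeline overpressure [AND]: Relief train unavailable=not, Vent line down=occurs, Left block valve is inoperative=occurs, Emergency PLC 2 offline=occurs → not all inputs occur → does not occur.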